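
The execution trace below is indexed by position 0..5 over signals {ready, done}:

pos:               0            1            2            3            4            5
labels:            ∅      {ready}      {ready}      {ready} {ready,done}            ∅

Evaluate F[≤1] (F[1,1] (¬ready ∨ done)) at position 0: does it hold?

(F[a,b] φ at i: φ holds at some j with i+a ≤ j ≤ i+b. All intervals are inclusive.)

No

Check F[1,1] (¬ready ∨ done) at each j in [0,1]:
  j=0: fails (none in [1,1])
  j=1: fails (none in [2,2])
No position in the window satisfies it → formula fails.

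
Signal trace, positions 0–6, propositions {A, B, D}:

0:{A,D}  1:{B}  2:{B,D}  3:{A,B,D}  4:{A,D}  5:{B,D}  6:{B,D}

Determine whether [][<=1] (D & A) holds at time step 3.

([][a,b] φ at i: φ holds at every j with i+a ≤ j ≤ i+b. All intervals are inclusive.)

Holds

Check (D & A) at every j in [3,4]:
  j=3: true
  j=4: true
All positions satisfy it → formula holds.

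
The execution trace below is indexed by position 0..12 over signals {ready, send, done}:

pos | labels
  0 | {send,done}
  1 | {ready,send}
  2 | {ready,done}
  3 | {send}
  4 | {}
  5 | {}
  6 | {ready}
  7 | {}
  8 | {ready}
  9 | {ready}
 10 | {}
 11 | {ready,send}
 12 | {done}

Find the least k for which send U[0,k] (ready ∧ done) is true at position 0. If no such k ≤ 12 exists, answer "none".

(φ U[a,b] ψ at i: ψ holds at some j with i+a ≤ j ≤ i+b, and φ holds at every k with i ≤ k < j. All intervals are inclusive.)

2

Need earliest j ≥ 0 with (ready ∧ done), and send at every k in [0,j-1].
  j=0: rhs fails.
  j=1: rhs fails.
  j=2: rhs holds; lhs holds on [0,1]. k = 2.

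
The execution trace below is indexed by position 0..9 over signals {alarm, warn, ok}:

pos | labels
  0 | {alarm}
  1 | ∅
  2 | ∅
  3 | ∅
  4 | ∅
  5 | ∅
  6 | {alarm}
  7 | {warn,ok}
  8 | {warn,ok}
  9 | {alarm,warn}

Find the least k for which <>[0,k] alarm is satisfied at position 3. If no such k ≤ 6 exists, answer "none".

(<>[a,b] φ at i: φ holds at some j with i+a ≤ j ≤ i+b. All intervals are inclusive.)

Scan j = 3,4,… for alarm:
  j=3: fails
  j=4: fails
  j=5: fails
  j=6: holds
First hit at j=6, so smallest k = 6-3 = 3.

3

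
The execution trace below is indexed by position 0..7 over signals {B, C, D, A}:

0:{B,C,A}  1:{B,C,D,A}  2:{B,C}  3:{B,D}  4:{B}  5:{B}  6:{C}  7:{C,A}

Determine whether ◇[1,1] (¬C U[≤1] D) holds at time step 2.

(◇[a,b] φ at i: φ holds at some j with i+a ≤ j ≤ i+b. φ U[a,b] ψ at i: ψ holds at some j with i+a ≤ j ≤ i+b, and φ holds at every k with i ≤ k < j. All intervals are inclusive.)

True

Check (¬C U[≤1] D) at each j in [3,3]:
  j=3: holds
Found at j=3 → formula holds.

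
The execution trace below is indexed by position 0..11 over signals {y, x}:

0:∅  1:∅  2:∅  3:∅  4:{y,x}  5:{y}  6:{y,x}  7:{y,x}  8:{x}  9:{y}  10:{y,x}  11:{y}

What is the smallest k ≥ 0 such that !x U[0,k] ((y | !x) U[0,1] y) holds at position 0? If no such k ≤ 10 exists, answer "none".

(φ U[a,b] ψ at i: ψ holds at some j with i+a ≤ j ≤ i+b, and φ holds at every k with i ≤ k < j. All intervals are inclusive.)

3

Need earliest j ≥ 0 with ((y | !x) U[0,1] y), and !x at every k in [0,j-1].
  j=0: rhs fails.
  j=1: rhs fails.
  j=2: rhs fails.
  j=3: rhs holds; lhs holds on [0,2]. k = 3.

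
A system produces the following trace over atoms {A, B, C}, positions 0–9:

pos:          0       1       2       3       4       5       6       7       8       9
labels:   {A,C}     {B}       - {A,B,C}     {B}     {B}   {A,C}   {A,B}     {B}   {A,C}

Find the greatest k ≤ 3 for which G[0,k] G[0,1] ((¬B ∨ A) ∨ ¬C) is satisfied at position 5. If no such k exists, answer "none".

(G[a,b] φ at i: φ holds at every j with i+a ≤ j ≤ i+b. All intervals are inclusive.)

G[0,1] ((¬B ∨ A) ∨ ¬C) must hold from j=5 onward; find where it first fails.
  j=5: holds
  j=6: holds
  j=7: holds
  j=8: holds
Holds through j=8; largest k = 3.

3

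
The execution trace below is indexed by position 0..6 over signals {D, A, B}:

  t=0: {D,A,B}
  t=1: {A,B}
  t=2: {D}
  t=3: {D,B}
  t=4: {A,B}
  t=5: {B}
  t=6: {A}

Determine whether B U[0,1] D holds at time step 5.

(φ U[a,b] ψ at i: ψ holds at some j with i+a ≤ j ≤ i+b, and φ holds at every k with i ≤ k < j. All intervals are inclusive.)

False

Need some j in [5,6] with D, and B at every k in [5,j-1].
  j=5: D false.
  j=6: D false.
No j in the window works → until fails.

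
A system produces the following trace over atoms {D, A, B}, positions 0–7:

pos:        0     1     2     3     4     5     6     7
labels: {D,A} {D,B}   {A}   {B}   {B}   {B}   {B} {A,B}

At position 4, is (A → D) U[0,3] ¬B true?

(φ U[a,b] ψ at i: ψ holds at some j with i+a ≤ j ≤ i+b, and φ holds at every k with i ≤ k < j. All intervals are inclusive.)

False

Need some j in [4,7] with ¬B, and (A → D) at every k in [4,j-1].
  j=4: ¬B false.
  j=5: ¬B false.
  j=6: ¬B false.
  j=7: ¬B false.
No j in the window works → until fails.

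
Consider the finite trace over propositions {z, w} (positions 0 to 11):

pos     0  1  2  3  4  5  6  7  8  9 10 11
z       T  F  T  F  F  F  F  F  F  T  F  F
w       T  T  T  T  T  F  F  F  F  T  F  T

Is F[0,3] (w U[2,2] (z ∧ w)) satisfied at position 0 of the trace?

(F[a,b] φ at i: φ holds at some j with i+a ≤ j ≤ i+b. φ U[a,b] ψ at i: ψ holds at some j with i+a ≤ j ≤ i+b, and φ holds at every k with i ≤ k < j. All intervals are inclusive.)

Check (w U[2,2] (z ∧ w)) at each j in [0,3]:
  j=0: holds
  j=1: fails
  j=2: fails
  j=3: fails
Found at j=0 → formula holds.

True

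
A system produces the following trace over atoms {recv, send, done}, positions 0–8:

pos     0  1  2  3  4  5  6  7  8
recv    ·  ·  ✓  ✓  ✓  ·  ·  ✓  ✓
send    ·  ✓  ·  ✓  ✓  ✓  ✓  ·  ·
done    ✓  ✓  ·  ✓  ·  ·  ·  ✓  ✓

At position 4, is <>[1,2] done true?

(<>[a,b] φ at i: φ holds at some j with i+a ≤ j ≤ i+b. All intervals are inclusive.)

Check done at each j in [5,6]:
  j=5: false
  j=6: false
No position in the window satisfies it → formula fails.

No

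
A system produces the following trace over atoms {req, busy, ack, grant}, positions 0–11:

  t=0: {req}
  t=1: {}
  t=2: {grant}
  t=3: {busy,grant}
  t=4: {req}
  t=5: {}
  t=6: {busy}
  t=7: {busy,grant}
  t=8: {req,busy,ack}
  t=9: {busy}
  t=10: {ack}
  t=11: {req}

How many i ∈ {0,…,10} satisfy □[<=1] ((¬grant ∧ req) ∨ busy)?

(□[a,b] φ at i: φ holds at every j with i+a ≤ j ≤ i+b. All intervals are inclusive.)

Evaluate at each i in [0,10]:
  i=0: ✗ (fails at j=1)
  i=1: ✗ (fails at j=1)
  i=2: ✗ (fails at j=2)
  i=3: ✓ (all of [3,4])
  i=4: ✗ (fails at j=5)
  i=5: ✗ (fails at j=5)
  i=6: ✓ (all of [6,7])
  i=7: ✓ (all of [7,8])
  i=8: ✓ (all of [8,9])
  i=9: ✗ (fails at j=10)
  i=10: ✗ (fails at j=10)
Positions where it holds: {3, 6, 7, 8} → 4.

4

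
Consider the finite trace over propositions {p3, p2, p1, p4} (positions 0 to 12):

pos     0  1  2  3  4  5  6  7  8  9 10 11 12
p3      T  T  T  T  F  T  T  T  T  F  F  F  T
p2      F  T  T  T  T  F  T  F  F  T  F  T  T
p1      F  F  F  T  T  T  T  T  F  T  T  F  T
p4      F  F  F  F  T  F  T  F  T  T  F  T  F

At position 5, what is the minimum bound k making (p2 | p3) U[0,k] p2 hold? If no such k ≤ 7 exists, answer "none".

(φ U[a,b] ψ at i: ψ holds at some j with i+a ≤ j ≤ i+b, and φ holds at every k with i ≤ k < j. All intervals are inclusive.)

Need earliest j ≥ 5 with p2, and (p2 | p3) at every k in [5,j-1].
  j=5: rhs fails.
  j=6: rhs holds; lhs holds on [5,5]. k = 1.

1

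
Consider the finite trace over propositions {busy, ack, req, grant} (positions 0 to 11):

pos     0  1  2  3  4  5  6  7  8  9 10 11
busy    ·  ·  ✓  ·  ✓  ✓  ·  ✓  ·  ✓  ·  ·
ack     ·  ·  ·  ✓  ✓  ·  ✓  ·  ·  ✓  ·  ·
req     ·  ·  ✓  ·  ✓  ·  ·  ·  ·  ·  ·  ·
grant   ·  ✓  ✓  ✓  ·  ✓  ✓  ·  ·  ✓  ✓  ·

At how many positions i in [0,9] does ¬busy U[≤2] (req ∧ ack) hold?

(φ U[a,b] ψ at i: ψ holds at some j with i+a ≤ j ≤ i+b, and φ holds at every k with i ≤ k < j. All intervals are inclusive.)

2

Evaluate at each i in [0,9]:
  i=0: ✗ (no rhs in [0,2])
  i=1: ✗ (no rhs in [1,3])
  i=2: ✗ (lhs fails at k=2 before rhs at j=4)
  i=3: ✓ (rhs at j=4; lhs holds on [3,3])
  i=4: ✓ (rhs at j=4)
  i=5: ✗ (no rhs in [5,7])
  i=6: ✗ (no rhs in [6,8])
  i=7: ✗ (no rhs in [7,9])
  i=8: ✗ (no rhs in [8,10])
  i=9: ✗ (no rhs in [9,11])
Positions where it holds: {3, 4} → 2.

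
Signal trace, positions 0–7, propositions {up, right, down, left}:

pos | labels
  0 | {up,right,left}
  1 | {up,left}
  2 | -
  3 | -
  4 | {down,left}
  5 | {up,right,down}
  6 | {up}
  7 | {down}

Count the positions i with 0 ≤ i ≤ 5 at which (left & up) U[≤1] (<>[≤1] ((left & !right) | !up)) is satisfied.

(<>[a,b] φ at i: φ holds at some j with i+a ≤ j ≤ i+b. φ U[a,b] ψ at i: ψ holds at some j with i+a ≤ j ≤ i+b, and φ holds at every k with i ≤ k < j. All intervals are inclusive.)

Evaluate at each i in [0,5]:
  i=0: ✓ (rhs at j=0)
  i=1: ✓ (rhs at j=1)
  i=2: ✓ (rhs at j=2)
  i=3: ✓ (rhs at j=3)
  i=4: ✓ (rhs at j=4)
  i=5: ✗ (lhs fails at k=5 before rhs at j=6)
Positions where it holds: {0, 1, 2, 3, 4} → 5.

5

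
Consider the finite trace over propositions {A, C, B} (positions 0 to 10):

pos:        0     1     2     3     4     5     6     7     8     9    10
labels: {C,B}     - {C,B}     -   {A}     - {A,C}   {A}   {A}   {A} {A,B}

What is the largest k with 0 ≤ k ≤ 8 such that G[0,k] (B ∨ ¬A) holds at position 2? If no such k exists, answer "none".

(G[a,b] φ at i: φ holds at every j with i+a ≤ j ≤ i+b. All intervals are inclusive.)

(B ∨ ¬A) must hold from j=2 onward; find where it first fails.
  j=2: holds
  j=3: holds
  j=4: fails
Holds on [2,3], so largest k = 1.

1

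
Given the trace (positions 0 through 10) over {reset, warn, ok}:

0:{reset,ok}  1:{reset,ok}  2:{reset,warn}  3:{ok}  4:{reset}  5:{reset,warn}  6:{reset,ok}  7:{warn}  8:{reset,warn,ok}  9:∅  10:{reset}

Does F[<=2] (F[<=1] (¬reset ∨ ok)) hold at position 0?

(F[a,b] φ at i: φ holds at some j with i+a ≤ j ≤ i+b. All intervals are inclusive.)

Check F[<=1] (¬reset ∨ ok) at each j in [0,2]:
  j=0: holds (witness at 0)
  j=1: holds (witness at 1)
  j=2: holds (witness at 3)
Found at j=0 → formula holds.

True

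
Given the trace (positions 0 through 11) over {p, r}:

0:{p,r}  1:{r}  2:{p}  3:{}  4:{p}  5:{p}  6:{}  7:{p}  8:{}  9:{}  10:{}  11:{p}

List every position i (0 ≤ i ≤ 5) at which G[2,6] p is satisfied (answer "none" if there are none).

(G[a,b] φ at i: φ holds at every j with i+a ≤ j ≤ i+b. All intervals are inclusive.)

Evaluate at each i in [0,5]:
  i=0: ✗ (fails at j=3)
  i=1: ✗ (fails at j=3)
  i=2: ✗ (fails at j=6)
  i=3: ✗ (fails at j=6)
  i=4: ✗ (fails at j=6)
  i=5: ✗ (fails at j=8)

none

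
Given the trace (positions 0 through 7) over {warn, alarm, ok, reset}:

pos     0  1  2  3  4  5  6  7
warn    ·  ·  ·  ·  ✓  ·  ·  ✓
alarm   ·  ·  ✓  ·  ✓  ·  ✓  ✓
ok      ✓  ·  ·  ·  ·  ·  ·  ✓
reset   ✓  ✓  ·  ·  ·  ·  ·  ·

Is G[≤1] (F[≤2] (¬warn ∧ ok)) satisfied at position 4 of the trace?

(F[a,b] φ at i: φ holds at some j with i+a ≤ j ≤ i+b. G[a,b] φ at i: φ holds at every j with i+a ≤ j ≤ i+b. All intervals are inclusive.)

No

Check F[≤2] (¬warn ∧ ok) at every j in [4,5]:
  j=4: fails (none in [4,6])
  j=5: fails (none in [5,7])
Fails at j=4 → formula fails.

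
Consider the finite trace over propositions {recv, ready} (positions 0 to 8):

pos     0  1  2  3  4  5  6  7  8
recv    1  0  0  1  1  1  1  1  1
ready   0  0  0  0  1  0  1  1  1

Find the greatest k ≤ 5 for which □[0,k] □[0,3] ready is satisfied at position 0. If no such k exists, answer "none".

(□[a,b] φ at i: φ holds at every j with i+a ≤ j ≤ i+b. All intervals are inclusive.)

□[0,3] ready must hold from j=0 onward; find where it first fails.
  j=0: fails → no k works.

none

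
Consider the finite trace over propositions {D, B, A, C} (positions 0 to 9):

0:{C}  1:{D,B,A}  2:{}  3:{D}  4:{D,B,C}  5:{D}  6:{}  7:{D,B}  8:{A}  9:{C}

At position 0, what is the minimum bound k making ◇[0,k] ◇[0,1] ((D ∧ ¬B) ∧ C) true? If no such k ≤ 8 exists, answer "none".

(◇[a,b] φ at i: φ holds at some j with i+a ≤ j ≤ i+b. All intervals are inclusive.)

Scan j = 0,1,… for ◇[0,1] ((D ∧ ¬B) ∧ C):
  j=0: fails
  j=1: fails
  j=2: fails
  j=3: fails
  j=4: fails
  j=5: fails
  j=6: fails
  j=7: fails
  j=8: fails
No j in [0,8] satisfies it → none.

none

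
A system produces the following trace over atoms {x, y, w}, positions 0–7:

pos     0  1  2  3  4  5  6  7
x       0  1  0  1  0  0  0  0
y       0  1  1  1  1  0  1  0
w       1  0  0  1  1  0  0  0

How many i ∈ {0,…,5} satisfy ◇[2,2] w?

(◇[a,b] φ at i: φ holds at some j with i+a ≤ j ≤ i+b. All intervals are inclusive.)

2

Evaluate at each i in [0,5]:
  i=0: ✗ (none in [2,2])
  i=1: ✓ (witness j=3)
  i=2: ✓ (witness j=4)
  i=3: ✗ (none in [5,5])
  i=4: ✗ (none in [6,6])
  i=5: ✗ (none in [7,7])
Positions where it holds: {1, 2} → 2.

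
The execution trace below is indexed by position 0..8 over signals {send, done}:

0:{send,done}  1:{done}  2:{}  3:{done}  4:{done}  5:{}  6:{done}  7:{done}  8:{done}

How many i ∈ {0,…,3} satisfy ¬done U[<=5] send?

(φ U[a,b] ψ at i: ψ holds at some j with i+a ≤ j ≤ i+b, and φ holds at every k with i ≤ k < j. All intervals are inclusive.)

1

Evaluate at each i in [0,3]:
  i=0: ✓ (rhs at j=0)
  i=1: ✗ (no rhs in [1,6])
  i=2: ✗ (no rhs in [2,7])
  i=3: ✗ (no rhs in [3,8])
Positions where it holds: {0} → 1.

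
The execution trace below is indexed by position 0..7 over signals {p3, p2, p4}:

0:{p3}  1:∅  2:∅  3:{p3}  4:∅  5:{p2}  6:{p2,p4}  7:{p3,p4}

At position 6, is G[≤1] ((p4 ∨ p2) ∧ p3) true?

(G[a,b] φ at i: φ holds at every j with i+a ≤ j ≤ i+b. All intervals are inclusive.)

Does not hold

Check ((p4 ∨ p2) ∧ p3) at every j in [6,7]:
  j=6: false
  j=7: true
Fails at j=6 → formula fails.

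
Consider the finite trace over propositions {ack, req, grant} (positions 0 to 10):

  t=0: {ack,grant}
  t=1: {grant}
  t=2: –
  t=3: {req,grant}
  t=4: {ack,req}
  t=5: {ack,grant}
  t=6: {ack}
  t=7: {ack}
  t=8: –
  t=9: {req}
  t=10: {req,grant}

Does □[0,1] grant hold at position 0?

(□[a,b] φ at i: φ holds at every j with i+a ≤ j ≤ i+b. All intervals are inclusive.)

Yes

Check grant at every j in [0,1]:
  j=0: true
  j=1: true
All positions satisfy it → formula holds.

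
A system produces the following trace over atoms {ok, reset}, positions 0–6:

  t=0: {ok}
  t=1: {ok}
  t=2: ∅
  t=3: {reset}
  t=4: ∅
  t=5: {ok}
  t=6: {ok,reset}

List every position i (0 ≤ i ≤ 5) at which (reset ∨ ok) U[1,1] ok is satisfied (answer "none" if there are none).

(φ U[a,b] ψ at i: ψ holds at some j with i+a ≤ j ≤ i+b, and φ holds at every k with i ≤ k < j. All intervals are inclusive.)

Evaluate at each i in [0,5]:
  i=0: ✓ (rhs at j=1; lhs holds on [0,0])
  i=1: ✗ (no rhs in [2,2])
  i=2: ✗ (no rhs in [3,3])
  i=3: ✗ (no rhs in [4,4])
  i=4: ✗ (lhs fails at k=4 before rhs at j=5)
  i=5: ✓ (rhs at j=6; lhs holds on [5,5])

0, 5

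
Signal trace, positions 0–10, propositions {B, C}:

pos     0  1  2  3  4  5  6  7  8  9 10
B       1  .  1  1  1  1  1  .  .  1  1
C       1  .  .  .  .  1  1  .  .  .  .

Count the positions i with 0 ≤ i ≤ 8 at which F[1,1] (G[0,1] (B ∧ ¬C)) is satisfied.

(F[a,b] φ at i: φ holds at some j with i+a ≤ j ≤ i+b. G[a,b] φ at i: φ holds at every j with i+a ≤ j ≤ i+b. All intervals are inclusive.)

Evaluate at each i in [0,8]:
  i=0: ✗ (none in [1,1])
  i=1: ✓ (witness j=2)
  i=2: ✓ (witness j=3)
  i=3: ✗ (none in [4,4])
  i=4: ✗ (none in [5,5])
  i=5: ✗ (none in [6,6])
  i=6: ✗ (none in [7,7])
  i=7: ✗ (none in [8,8])
  i=8: ✓ (witness j=9)
Positions where it holds: {1, 2, 8} → 3.

3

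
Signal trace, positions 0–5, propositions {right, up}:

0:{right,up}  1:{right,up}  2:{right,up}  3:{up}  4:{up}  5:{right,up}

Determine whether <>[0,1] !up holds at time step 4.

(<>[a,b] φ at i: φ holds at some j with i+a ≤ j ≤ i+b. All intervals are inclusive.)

No

Check !up at each j in [4,5]:
  j=4: false
  j=5: false
No position in the window satisfies it → formula fails.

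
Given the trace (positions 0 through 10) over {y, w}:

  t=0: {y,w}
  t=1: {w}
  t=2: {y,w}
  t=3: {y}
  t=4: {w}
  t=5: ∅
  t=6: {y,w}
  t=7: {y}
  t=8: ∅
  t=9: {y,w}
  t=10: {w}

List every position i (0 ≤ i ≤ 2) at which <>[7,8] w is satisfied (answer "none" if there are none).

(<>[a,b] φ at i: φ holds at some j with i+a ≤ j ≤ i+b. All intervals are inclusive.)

Evaluate at each i in [0,2]:
  i=0: ✗ (none in [7,8])
  i=1: ✓ (witness j=9)
  i=2: ✓ (witness j=9)

1, 2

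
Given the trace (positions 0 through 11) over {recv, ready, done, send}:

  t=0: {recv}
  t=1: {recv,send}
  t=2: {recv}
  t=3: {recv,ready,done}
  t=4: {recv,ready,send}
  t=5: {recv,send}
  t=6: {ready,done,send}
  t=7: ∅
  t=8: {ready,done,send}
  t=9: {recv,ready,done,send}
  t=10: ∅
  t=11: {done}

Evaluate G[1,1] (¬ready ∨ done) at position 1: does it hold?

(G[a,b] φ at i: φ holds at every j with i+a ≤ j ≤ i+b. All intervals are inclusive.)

Yes

Check (¬ready ∨ done) at every j in [2,2]:
  j=2: true
All positions satisfy it → formula holds.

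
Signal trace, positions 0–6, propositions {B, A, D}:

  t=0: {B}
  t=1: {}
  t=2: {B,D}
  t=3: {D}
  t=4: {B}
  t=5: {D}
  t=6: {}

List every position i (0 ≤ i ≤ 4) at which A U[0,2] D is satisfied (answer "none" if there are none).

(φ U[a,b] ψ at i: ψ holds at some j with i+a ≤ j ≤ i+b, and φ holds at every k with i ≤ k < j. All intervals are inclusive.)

Evaluate at each i in [0,4]:
  i=0: ✗ (lhs fails at k=0 before rhs at j=2)
  i=1: ✗ (lhs fails at k=1 before rhs at j=2)
  i=2: ✓ (rhs at j=2)
  i=3: ✓ (rhs at j=3)
  i=4: ✗ (lhs fails at k=4 before rhs at j=5)

2, 3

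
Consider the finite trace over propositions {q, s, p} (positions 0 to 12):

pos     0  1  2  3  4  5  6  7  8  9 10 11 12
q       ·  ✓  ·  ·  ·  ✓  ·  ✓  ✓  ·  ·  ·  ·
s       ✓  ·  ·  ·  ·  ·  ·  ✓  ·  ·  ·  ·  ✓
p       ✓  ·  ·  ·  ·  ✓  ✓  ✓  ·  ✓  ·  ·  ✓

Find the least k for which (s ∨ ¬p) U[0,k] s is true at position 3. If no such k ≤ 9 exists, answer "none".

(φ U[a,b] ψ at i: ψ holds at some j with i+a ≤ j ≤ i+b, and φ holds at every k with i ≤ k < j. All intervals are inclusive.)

none

Need earliest j ≥ 3 with s, and (s ∨ ¬p) at every k in [3,j-1].
  j=3: rhs fails.
  j=4: rhs fails.
  j=5: rhs fails.
  j=6: rhs fails.
  j=7: rhs holds but lhs fails at k=5.
  j=8: rhs fails.
  j=9: rhs fails.
  j=10: rhs fails.
  j=11: rhs fails.
  j=12: rhs holds but lhs fails at k=5.
No witness within the range → none.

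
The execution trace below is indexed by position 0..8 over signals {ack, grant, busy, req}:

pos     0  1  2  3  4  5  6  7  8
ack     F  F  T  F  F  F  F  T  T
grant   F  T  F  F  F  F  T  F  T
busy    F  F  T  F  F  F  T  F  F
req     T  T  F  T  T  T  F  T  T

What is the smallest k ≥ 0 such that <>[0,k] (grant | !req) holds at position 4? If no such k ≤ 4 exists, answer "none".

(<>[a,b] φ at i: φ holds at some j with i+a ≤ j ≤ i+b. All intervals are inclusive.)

2

Scan j = 4,5,… for (grant | !req):
  j=4: fails
  j=5: fails
  j=6: holds
First hit at j=6, so smallest k = 6-4 = 2.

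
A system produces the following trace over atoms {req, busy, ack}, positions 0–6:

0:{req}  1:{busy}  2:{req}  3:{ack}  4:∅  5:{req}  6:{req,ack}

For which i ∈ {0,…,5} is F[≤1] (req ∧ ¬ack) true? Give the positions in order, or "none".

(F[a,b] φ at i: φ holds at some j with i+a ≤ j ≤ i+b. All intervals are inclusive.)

Evaluate at each i in [0,5]:
  i=0: ✓ (witness j=0)
  i=1: ✓ (witness j=2)
  i=2: ✓ (witness j=2)
  i=3: ✗ (none in [3,4])
  i=4: ✓ (witness j=5)
  i=5: ✓ (witness j=5)

0, 1, 2, 4, 5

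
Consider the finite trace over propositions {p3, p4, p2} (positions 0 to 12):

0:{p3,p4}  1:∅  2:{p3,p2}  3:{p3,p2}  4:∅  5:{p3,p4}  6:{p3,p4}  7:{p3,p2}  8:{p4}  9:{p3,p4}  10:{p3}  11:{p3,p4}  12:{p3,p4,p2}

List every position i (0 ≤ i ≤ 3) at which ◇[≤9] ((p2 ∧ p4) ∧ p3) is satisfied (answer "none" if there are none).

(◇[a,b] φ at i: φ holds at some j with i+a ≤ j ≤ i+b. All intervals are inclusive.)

3

Evaluate at each i in [0,3]:
  i=0: ✗ (none in [0,9])
  i=1: ✗ (none in [1,10])
  i=2: ✗ (none in [2,11])
  i=3: ✓ (witness j=12)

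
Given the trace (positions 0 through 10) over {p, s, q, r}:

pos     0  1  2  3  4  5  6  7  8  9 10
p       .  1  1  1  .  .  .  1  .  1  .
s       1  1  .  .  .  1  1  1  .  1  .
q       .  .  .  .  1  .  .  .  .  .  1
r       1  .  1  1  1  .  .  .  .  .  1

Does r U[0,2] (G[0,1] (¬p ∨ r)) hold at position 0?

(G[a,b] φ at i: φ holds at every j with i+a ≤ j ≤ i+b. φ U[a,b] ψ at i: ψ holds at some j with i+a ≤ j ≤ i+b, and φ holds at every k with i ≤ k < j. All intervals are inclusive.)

Need some j in [0,2] with G[0,1] (¬p ∨ r), and r at every k in [0,j-1].
  j=0: G[0,1] (¬p ∨ r) — fails at 1.
  j=1: G[0,1] (¬p ∨ r) — fails at 1.
  j=2: G[0,1] (¬p ∨ r) holds, but r fails at k=1 → not this j.
No j in the window works → until fails.

False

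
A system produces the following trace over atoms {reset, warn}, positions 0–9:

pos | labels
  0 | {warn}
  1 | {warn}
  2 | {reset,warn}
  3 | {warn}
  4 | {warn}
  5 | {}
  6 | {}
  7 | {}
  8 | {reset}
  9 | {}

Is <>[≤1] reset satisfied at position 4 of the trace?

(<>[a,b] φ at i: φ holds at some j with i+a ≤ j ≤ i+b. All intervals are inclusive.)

Check reset at each j in [4,5]:
  j=4: false
  j=5: false
No position in the window satisfies it → formula fails.

False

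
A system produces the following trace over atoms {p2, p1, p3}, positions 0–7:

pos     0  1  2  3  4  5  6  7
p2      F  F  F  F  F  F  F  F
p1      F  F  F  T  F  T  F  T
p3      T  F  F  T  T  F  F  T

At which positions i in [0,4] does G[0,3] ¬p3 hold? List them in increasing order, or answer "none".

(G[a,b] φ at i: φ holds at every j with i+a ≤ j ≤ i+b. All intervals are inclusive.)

Evaluate at each i in [0,4]:
  i=0: ✗ (fails at j=0)
  i=1: ✗ (fails at j=3)
  i=2: ✗ (fails at j=3)
  i=3: ✗ (fails at j=3)
  i=4: ✗ (fails at j=4)

none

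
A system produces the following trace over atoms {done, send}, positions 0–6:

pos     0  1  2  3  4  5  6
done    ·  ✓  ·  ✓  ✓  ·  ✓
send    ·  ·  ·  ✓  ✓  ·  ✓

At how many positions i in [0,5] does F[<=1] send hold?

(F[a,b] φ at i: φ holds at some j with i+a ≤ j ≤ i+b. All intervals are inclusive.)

4

Evaluate at each i in [0,5]:
  i=0: ✗ (none in [0,1])
  i=1: ✗ (none in [1,2])
  i=2: ✓ (witness j=3)
  i=3: ✓ (witness j=3)
  i=4: ✓ (witness j=4)
  i=5: ✓ (witness j=6)
Positions where it holds: {2, 3, 4, 5} → 4.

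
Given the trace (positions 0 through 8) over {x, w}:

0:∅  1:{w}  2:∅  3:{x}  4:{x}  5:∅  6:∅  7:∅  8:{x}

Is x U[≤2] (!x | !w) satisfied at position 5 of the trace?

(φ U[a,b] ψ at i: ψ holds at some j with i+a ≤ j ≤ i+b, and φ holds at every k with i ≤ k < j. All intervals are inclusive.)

True

Need some j in [5,7] with (!x | !w), and x at every k in [5,j-1].
  j=5: (!x | !w) holds; no prefix to check → satisfied.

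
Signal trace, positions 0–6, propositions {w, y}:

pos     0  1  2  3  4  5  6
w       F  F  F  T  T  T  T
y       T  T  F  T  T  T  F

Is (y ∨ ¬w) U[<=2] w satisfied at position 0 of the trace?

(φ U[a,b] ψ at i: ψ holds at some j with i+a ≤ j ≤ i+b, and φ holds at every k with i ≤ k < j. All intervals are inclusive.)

Need some j in [0,2] with w, and (y ∨ ¬w) at every k in [0,j-1].
  j=0: w false.
  j=1: w false.
  j=2: w false.
No j in the window works → until fails.

No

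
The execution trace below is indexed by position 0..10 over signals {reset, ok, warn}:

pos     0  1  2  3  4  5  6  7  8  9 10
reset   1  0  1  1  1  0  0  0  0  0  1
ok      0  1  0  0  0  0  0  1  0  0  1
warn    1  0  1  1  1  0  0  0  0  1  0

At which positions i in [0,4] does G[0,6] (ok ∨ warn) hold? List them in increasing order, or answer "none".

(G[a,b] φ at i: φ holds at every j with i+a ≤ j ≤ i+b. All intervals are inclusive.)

Evaluate at each i in [0,4]:
  i=0: ✗ (fails at j=5)
  i=1: ✗ (fails at j=5)
  i=2: ✗ (fails at j=5)
  i=3: ✗ (fails at j=5)
  i=4: ✗ (fails at j=5)

none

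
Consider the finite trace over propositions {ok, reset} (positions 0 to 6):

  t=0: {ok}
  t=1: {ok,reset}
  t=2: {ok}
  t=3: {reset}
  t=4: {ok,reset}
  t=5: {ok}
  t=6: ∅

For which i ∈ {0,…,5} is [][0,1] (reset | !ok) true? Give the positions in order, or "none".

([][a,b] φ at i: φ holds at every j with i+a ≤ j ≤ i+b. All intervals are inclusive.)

3

Evaluate at each i in [0,5]:
  i=0: ✗ (fails at j=0)
  i=1: ✗ (fails at j=2)
  i=2: ✗ (fails at j=2)
  i=3: ✓ (all of [3,4])
  i=4: ✗ (fails at j=5)
  i=5: ✗ (fails at j=5)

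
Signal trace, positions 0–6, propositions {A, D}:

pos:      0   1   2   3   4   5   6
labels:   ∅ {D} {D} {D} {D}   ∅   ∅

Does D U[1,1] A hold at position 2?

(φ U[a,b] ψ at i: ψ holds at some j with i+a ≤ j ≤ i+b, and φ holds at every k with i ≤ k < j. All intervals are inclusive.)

No

Need some j in [3,3] with A, and D at every k in [2,j-1].
  j=3: A false.
No j in the window works → until fails.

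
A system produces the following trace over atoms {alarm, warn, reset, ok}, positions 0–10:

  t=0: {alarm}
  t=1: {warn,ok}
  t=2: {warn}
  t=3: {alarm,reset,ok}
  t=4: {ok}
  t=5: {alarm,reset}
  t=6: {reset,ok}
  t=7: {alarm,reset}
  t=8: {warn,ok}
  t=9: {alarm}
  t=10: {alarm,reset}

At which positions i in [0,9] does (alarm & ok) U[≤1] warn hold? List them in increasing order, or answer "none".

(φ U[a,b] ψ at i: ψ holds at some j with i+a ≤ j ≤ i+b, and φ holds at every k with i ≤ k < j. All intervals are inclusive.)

1, 2, 8

Evaluate at each i in [0,9]:
  i=0: ✗ (lhs fails at k=0 before rhs at j=1)
  i=1: ✓ (rhs at j=1)
  i=2: ✓ (rhs at j=2)
  i=3: ✗ (no rhs in [3,4])
  i=4: ✗ (no rhs in [4,5])
  i=5: ✗ (no rhs in [5,6])
  i=6: ✗ (no rhs in [6,7])
  i=7: ✗ (lhs fails at k=7 before rhs at j=8)
  i=8: ✓ (rhs at j=8)
  i=9: ✗ (no rhs in [9,10])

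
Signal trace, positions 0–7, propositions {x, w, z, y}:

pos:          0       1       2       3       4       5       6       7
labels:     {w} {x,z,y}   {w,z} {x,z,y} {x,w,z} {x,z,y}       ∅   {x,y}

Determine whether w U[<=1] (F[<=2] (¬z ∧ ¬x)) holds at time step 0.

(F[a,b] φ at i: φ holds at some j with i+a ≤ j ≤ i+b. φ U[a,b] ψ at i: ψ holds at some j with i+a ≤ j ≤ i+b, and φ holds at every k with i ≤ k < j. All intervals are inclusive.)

Need some j in [0,1] with F[<=2] (¬z ∧ ¬x), and w at every k in [0,j-1].
  j=0: F[<=2] (¬z ∧ ¬x) holds; no prefix to check → satisfied.

Yes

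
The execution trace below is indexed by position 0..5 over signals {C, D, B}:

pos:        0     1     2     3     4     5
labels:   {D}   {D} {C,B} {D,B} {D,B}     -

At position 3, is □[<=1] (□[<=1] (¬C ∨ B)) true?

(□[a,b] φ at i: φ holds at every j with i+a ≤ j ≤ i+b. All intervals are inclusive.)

Check □[<=1] (¬C ∨ B) at every j in [3,4]:
  j=3: holds on [3,4]
  j=4: holds on [4,5]
All positions satisfy it → formula holds.

Yes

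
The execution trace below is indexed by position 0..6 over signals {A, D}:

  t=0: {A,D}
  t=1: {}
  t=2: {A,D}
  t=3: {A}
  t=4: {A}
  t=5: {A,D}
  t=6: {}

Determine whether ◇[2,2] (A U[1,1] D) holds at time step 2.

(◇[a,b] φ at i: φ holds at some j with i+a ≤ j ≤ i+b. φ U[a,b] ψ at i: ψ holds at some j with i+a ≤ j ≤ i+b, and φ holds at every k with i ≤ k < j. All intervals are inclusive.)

Yes

Check (A U[1,1] D) at each j in [4,4]:
  j=4: holds
Found at j=4 → formula holds.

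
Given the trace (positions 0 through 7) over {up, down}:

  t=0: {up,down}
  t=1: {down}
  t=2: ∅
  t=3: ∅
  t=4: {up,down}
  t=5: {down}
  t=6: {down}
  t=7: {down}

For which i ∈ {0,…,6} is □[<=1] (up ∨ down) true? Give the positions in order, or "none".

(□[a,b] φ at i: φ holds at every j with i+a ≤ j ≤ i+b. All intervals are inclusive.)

0, 4, 5, 6

Evaluate at each i in [0,6]:
  i=0: ✓ (all of [0,1])
  i=1: ✗ (fails at j=2)
  i=2: ✗ (fails at j=2)
  i=3: ✗ (fails at j=3)
  i=4: ✓ (all of [4,5])
  i=5: ✓ (all of [5,6])
  i=6: ✓ (all of [6,7])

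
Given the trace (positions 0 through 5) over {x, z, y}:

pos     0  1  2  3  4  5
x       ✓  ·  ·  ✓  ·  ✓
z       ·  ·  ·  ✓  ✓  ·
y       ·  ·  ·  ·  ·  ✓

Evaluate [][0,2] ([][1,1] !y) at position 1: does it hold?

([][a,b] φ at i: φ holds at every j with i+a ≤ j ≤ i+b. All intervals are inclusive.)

Holds

Check [][1,1] !y at every j in [1,3]:
  j=1: holds on [2,2]
  j=2: holds on [3,3]
  j=3: holds on [4,4]
All positions satisfy it → formula holds.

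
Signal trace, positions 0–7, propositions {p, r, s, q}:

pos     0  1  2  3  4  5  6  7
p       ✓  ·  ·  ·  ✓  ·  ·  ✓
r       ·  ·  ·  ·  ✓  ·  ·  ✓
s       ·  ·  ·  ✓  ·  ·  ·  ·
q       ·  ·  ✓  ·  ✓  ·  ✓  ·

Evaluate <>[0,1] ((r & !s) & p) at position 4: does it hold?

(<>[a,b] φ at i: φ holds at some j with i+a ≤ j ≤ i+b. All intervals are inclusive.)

Holds

Check ((r & !s) & p) at each j in [4,5]:
  j=4: true
  j=5: false
Found at j=4 → formula holds.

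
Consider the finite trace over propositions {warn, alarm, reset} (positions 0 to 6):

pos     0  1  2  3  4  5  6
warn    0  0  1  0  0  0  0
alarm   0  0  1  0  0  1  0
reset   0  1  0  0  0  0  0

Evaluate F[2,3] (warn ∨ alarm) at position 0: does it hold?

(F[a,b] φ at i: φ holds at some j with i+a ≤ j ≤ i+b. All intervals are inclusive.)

Check (warn ∨ alarm) at each j in [2,3]:
  j=2: true
  j=3: false
Found at j=2 → formula holds.

True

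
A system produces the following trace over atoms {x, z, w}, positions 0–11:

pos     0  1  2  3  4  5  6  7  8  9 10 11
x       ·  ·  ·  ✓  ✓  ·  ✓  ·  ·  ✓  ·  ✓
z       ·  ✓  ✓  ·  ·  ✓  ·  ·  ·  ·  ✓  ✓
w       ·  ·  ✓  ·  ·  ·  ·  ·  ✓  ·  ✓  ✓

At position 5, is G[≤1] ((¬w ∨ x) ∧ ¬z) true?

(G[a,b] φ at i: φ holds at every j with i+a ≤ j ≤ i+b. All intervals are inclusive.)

False

Check ((¬w ∨ x) ∧ ¬z) at every j in [5,6]:
  j=5: false
  j=6: true
Fails at j=5 → formula fails.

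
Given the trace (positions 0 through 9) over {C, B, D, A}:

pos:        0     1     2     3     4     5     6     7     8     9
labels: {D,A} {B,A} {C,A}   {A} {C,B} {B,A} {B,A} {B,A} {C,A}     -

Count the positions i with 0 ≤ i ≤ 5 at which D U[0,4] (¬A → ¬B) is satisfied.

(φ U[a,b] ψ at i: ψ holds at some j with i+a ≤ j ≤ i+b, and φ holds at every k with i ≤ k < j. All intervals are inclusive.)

Evaluate at each i in [0,5]:
  i=0: ✓ (rhs at j=0)
  i=1: ✓ (rhs at j=1)
  i=2: ✓ (rhs at j=2)
  i=3: ✓ (rhs at j=3)
  i=4: ✗ (lhs fails at k=4 before rhs at j=5)
  i=5: ✓ (rhs at j=5)
Positions where it holds: {0, 1, 2, 3, 5} → 5.

5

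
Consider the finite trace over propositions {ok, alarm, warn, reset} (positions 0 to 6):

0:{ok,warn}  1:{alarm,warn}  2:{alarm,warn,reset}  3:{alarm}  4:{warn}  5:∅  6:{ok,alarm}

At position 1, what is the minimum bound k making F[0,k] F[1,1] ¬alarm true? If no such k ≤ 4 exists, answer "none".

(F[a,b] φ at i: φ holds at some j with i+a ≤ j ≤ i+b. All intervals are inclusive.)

Scan j = 1,2,… for F[1,1] ¬alarm:
  j=1: fails
  j=2: fails
  j=3: holds
First hit at j=3, so smallest k = 3-1 = 2.

2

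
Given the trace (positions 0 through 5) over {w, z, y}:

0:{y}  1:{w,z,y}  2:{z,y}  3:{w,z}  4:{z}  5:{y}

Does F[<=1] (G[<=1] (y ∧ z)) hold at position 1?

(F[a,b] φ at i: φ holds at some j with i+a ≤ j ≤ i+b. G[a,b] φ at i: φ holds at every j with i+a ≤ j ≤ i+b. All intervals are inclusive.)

Holds

Check G[<=1] (y ∧ z) at each j in [1,2]:
  j=1: holds on [1,2]
  j=2: fails at 3
Found at j=1 → formula holds.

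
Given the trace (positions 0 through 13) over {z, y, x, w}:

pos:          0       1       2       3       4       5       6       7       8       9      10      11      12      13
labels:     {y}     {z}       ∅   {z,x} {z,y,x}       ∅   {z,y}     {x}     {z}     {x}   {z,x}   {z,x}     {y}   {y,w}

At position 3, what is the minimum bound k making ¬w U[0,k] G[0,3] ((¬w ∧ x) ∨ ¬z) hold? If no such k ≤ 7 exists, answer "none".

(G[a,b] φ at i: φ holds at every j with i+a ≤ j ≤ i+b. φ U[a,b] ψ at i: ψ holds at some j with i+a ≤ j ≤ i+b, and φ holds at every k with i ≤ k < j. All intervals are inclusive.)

6

Need earliest j ≥ 3 with G[0,3] ((¬w ∧ x) ∨ ¬z), and ¬w at every k in [3,j-1].
  j=3: rhs fails.
  j=4: rhs fails.
  j=5: rhs fails.
  j=6: rhs fails.
  j=7: rhs fails.
  j=8: rhs fails.
  j=9: rhs holds; lhs holds on [3,8]. k = 6.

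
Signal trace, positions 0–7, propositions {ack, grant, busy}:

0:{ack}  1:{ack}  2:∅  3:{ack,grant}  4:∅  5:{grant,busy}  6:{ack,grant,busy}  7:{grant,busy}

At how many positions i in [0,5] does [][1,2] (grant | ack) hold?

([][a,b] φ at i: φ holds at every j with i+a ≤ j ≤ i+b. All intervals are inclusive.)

Evaluate at each i in [0,5]:
  i=0: ✗ (fails at j=2)
  i=1: ✗ (fails at j=2)
  i=2: ✗ (fails at j=4)
  i=3: ✗ (fails at j=4)
  i=4: ✓ (all of [5,6])
  i=5: ✓ (all of [6,7])
Positions where it holds: {4, 5} → 2.

2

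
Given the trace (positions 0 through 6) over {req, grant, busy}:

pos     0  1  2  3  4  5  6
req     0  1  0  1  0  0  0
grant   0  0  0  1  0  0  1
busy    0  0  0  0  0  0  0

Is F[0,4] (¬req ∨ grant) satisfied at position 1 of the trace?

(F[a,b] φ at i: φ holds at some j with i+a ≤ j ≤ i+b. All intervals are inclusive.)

Holds

Check (¬req ∨ grant) at each j in [1,5]:
  j=1: false
  j=2: true
  j=3: true
  j=4: true
  j=5: true
Found at j=2 → formula holds.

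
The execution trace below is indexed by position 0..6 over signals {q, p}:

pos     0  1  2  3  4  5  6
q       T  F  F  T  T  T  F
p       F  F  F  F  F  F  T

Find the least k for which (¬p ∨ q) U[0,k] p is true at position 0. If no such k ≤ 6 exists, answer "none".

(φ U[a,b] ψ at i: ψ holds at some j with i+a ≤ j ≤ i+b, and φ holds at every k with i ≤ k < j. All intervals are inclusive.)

Need earliest j ≥ 0 with p, and (¬p ∨ q) at every k in [0,j-1].
  j=0: rhs fails.
  j=1: rhs fails.
  j=2: rhs fails.
  j=3: rhs fails.
  j=4: rhs fails.
  j=5: rhs fails.
  j=6: rhs holds; lhs holds on [0,5]. k = 6.

6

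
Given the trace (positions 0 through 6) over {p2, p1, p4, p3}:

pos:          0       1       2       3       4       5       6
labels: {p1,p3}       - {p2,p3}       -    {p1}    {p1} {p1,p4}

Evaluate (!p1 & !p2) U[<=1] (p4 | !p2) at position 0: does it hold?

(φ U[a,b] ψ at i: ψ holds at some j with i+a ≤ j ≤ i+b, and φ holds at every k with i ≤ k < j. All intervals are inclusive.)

True

Need some j in [0,1] with (p4 | !p2), and (!p1 & !p2) at every k in [0,j-1].
  j=0: (p4 | !p2) holds; no prefix to check → satisfied.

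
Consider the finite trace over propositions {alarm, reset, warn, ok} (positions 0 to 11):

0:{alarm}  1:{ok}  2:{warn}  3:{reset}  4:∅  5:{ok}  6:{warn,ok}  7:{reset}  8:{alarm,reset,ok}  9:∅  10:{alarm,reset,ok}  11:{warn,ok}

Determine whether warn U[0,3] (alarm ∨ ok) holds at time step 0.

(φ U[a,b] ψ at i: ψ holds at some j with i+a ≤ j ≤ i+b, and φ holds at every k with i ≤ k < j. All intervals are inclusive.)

True

Need some j in [0,3] with (alarm ∨ ok), and warn at every k in [0,j-1].
  j=0: (alarm ∨ ok) holds; no prefix to check → satisfied.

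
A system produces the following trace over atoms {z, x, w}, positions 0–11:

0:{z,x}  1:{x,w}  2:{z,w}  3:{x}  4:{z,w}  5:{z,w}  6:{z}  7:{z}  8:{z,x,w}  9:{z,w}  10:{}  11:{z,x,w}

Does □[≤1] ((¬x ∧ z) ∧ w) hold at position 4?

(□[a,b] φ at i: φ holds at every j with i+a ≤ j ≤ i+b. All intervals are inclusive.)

Yes

Check ((¬x ∧ z) ∧ w) at every j in [4,5]:
  j=4: true
  j=5: true
All positions satisfy it → formula holds.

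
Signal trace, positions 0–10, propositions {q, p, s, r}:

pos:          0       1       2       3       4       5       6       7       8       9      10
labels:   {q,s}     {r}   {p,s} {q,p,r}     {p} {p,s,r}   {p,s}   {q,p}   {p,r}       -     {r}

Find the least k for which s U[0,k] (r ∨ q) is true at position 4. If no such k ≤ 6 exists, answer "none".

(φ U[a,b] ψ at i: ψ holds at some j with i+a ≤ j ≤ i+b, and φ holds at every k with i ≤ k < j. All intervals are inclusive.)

Need earliest j ≥ 4 with (r ∨ q), and s at every k in [4,j-1].
  j=4: rhs fails.
  j=5: rhs holds but lhs fails at k=4.
  j=6: rhs fails.
  j=7: rhs holds but lhs fails at k=4.
  j=8: rhs holds but lhs fails at k=4.
  j=9: rhs fails.
  j=10: rhs holds but lhs fails at k=4.
No witness within the range → none.

none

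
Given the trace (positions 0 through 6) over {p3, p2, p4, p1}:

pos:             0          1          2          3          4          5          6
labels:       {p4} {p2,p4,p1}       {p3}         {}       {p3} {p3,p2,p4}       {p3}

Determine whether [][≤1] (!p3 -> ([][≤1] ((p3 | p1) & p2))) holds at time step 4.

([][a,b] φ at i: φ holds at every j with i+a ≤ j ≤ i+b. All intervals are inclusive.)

Holds

Check (!p3 -> ([][≤1] ((p3 | p1) & p2))) at every j in [4,5]:
  j=4: antecedent false → ✓
  j=5: antecedent false → ✓
All positions satisfy it → formula holds.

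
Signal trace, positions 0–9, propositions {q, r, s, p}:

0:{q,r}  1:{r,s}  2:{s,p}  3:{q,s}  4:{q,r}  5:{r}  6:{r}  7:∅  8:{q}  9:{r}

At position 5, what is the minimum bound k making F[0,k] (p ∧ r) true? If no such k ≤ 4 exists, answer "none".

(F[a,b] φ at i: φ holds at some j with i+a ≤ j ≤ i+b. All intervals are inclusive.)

none

Scan j = 5,6,… for (p ∧ r):
  j=5: fails
  j=6: fails
  j=7: fails
  j=8: fails
  j=9: fails
No j in [5,9] satisfies it → none.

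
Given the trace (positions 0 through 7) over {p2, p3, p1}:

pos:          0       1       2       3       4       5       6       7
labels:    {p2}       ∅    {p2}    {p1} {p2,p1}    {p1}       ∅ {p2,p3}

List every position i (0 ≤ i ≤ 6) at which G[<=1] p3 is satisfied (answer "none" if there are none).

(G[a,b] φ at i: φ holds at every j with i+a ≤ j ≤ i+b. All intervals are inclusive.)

none

Evaluate at each i in [0,6]:
  i=0: ✗ (fails at j=0)
  i=1: ✗ (fails at j=1)
  i=2: ✗ (fails at j=2)
  i=3: ✗ (fails at j=3)
  i=4: ✗ (fails at j=4)
  i=5: ✗ (fails at j=5)
  i=6: ✗ (fails at j=6)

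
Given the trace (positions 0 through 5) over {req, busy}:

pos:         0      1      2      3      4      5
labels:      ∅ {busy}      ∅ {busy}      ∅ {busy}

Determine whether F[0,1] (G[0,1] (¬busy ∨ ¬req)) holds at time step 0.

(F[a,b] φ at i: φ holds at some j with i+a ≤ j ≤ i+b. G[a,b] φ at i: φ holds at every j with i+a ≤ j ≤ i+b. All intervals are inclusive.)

Check G[0,1] (¬busy ∨ ¬req) at each j in [0,1]:
  j=0: holds on [0,1]
  j=1: holds on [1,2]
Found at j=0 → formula holds.

True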